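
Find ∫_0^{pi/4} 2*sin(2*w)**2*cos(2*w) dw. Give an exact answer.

1/3

Let u = sin(2*w), so du = 2*cos(2*w) dw. When w = 0, u = 0; when w = pi/4, u = 1.
The integral becomes ∫ u**2 du from 0 to 1, with antiderivative u**3/3.
Back in w: F(w) = sin(2*w)**3/3.
Then F(pi/4) - F(0) = (1/3) - (0) = 1/3.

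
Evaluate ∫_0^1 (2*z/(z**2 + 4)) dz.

Let u = z**2 + 4, so du = 2*z dz. When z = 0, u = 4; when z = 1, u = 5.
The integral becomes ∫ 1/u du from 4 to 5, with antiderivative log(u).
Back in z: F(z) = log(z**2 + 4).
Then F(1) - F(0) = (log(5)) - (log(4)) = log(5/4).

log(5/4)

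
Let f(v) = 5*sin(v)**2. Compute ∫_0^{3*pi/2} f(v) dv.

15*pi/4

Use the identity sin^2(v) = (1 - cos(2*v))/2.
An antiderivative is F(v) = 5*v/2 - 5*sin(2*v)/4.
Then F(3*pi/2) - F(0) = (15*pi/4) - (0) = 15*pi/4.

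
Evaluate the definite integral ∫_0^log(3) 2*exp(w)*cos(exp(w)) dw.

-2*sin(1) + 2*sin(3)

Let u = exp(w), so du = exp(w) dw. When w = 0, u = 1; when w = log(3), u = 3.
The integral becomes 2·∫ cos(u) du from 1 to 3, with antiderivative 2*sin(u).
Back in w: F(w) = 2*sin(exp(w)).
Then F(log(3)) - F(0) = (2*sin(3)) - (2*sin(1)) = -2*sin(1) + 2*sin(3).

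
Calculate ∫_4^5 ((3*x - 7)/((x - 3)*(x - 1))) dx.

Factor the denominator: x**2 - 4*x + 3 = (x - 1)(x - 3).
Partial fractions: (3*x - 7)/((x - 3)*(x - 1)) = 2/(x - 1) + 1/(x - 3).
An antiderivative is F(x) = log(x - 3) + 2*log(x - 1).
Then F(5) - F(4) = (log(32)) - (log(9)) = log(32/9).

log(32/9)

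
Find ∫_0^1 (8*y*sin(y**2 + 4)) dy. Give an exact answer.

Let u = y**2 + 4, so du = 2*y dy. When y = 0, u = 4; when y = 1, u = 5.
The integral becomes 4·∫ sin(u) du from 4 to 5, with antiderivative -4*cos(u).
Back in y: F(y) = -4*cos(y**2 + 4).
Then F(1) - F(0) = (-4*cos(5)) - (-4*cos(4)) = 4*cos(4) - 4*cos(5).

4*cos(4) - 4*cos(5)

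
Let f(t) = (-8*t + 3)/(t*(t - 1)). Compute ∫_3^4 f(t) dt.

Factor the denominator: t**2 - t = t(t - 1).
Partial fractions: (-8*t + 3)/(t*(t - 1)) = -3/t - 5/(t - 1).
An antiderivative is F(t) = -3*log(t) - 5*log(t - 1).
Then F(4) - F(3) = (-5*log(3) - 6*log(2)) - (-5*log(2) - 3*log(3)) = -log(18).

-log(18)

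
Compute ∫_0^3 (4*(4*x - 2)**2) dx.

336

Let u = 4*x - 2, so du = 4 dx. When x = 0, u = -2; when x = 3, u = 10.
The integral becomes ∫ u**2 du from -2 to 10, with antiderivative u**3/3.
Back in x: F(x) = (4*x - 2)**3/3.
Then F(3) - F(0) = (1000/3) - (-8/3) = 336.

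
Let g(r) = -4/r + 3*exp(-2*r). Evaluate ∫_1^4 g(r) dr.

-8*log(2) - 3*exp(-8)/2 + 3*exp(-2)/2

An antiderivative is F(r) = -4*log(r) - 3*exp(-2*r)/2.
Then F(4) - F(1) = (-8*log(2) - 3*exp(-8)/2) - (-3*exp(-2)/2) = -8*log(2) - 3*exp(-8)/2 + 3*exp(-2)/2.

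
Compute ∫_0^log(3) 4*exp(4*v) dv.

Let u = exp(v), so du = exp(v) dv. When v = 0, u = 1; when v = log(3), u = 3.
The integral becomes 4·∫ u**3 du from 1 to 3, with antiderivative u**4.
Back in v: F(v) = exp(4*v).
Then F(log(3)) - F(0) = (81) - (1) = 80.

80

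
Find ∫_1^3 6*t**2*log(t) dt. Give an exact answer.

-52/3 + 54*log(3)

Integrate by parts once (u = ln t, dv = 6*t**2 dt).
An antiderivative is F(t) = 2*t**3*(3*log(t) - 1)/3.
Then F(3) - F(1) = (-18 + 54*log(3)) - (-2/3) = -52/3 + 54*log(3).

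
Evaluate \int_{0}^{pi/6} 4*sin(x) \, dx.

4 - 2*sqrt(3)

An antiderivative is F(x) = -4*cos(x).
Then F(pi/6) - F(0) = (-2*sqrt(3)) - (-4) = 4 - 2*sqrt(3).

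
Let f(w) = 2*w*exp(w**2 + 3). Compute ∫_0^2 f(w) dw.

-exp(3) + exp(7)

Let u = w**2 + 3, so du = 2*w dw. When w = 0, u = 3; when w = 2, u = 7.
The integral becomes ∫ exp(u) du from 3 to 7, with antiderivative exp(u).
Back in w: F(w) = exp(w**2 + 3).
Then F(2) - F(0) = (exp(7)) - (exp(3)) = -exp(3) + exp(7).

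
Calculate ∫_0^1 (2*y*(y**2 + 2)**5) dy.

Let u = y**2 + 2, so du = 2*y dy. When y = 0, u = 2; when y = 1, u = 3.
The integral becomes ∫ u**5 du from 2 to 3, with antiderivative u**6/6.
Back in y: F(y) = (y**2 + 2)**6/6.
Then F(1) - F(0) = (243/2) - (32/3) = 665/6.

665/6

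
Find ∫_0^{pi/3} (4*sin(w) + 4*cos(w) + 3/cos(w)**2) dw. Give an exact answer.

An antiderivative is F(w) = 4*sin(w) - 4*cos(w) + 3*tan(w).
Then F(pi/3) - F(0) = (-2 + 5*sqrt(3)) - (-4) = 2 + 5*sqrt(3).

2 + 5*sqrt(3)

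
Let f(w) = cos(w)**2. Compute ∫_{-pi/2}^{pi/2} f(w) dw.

Use the identity cos^2(w) = (1 + cos(2*w))/2.
An antiderivative is F(w) = w/2 + sin(2*w)/4.
Then F(pi/2) - F(-pi/2) = (pi/4) - (-pi/4) = pi/2.

pi/2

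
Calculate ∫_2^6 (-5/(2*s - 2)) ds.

An antiderivative is F(s) = -5*log(2*s - 2)/2.
Then F(6) - F(2) = (-5*log(10)/2) - (-5*log(2)/2) = -5*log(5)/2.

-5*log(5)/2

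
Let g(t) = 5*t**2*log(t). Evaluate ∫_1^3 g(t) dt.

Integrate by parts once (u = ln t, dv = 5*t**2 dt).
An antiderivative is F(t) = 5*t**3*(3*log(t) - 1)/9.
Then F(3) - F(1) = (-15 + 45*log(3)) - (-5/9) = -130/9 + 45*log(3).

-130/9 + 45*log(3)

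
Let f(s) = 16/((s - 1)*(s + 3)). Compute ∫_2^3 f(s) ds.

-4*log(3) + 4*log(5)

Factor the denominator: s**2 + 2*s - 3 = (s + 3)(s - 1).
Partial fractions: 16/((s - 1)*(s + 3)) = -4/(s + 3) + 4/(s - 1).
An antiderivative is F(s) = 4*log(s - 1) - 4*log(s + 3).
Then F(3) - F(2) = (-log(81)) - (-4*log(5)) = -4*log(3) + 4*log(5).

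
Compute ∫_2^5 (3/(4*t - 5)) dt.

3*log(5)/4

An antiderivative is F(t) = 3*log(4*t - 5)/4.
Then F(5) - F(2) = (3*log(15)/4) - (3*log(3)/4) = 3*log(5)/4.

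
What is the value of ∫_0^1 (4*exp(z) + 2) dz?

An antiderivative is F(z) = 2*z + 4*exp(z).
Then F(1) - F(0) = (2 + 4*E) - (4) = -2 + 4*E.

-2 + 4*E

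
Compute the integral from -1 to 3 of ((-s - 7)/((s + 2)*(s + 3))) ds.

Factor the denominator: s**2 + 5*s + 6 = (s + 3)(s + 2).
Partial fractions: (-s - 7)/((s + 2)*(s + 3)) = 4/(s + 3) - 5/(s + 2).
An antiderivative is F(s) = -5*log(s + 2) + 4*log(s + 3).
Then F(3) - F(-1) = (-5*log(5) + 4*log(2) + 4*log(3)) - (log(16)) = -5*log(5) + 4*log(3).

-5*log(5) + 4*log(3)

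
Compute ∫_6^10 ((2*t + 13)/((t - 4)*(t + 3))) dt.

Factor the denominator: t**2 - t - 12 = (t + 3)(t - 4).
Partial fractions: (2*t + 13)/((t - 4)*(t + 3)) = -1/(t + 3) + 3/(t - 4).
An antiderivative is F(t) = 3*log(t - 4) - log(t + 3).
Then F(10) - F(6) = (-log(13) + 3*log(2) + 3*log(3)) - (log(8/9)) = -log(13) + 5*log(3).

-log(13) + 5*log(3)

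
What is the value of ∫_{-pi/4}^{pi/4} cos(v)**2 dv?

Use the identity cos^2(v) = (1 + cos(2*v))/2.
An antiderivative is F(v) = v/2 + sin(2*v)/4.
Then F(pi/4) - F(-pi/4) = (1/4 + pi/8) - (-pi/8 - 1/4) = 1/2 + pi/4.

1/2 + pi/4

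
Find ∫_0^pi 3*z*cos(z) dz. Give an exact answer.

-6

Integrate by parts once (u = z, dv = 3*cos(z) dz).
An antiderivative is F(z) = 3*z*sin(z) + 3*cos(z).
Then F(pi) - F(0) = (-3) - (3) = -6.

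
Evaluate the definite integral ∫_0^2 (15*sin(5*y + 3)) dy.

Let u = 5*y + 3, so du = 5 dy. When y = 0, u = 3; when y = 2, u = 13.
The integral becomes 3·∫ sin(u) du from 3 to 13, with antiderivative -3*cos(u).
Back in y: F(y) = -3*cos(5*y + 3).
Then F(2) - F(0) = (-3*cos(13)) - (-3*cos(3)) = 3*cos(3) - 3*cos(13).

3*cos(3) - 3*cos(13)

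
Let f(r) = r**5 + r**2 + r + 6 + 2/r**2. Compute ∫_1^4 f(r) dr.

1461/2

By the power rule, an antiderivative is F(r) = r**6/6 + r**3/3 + r**2/2 + 6*r - 2/r.
Then F(4) - F(1) = (1471/2) - (5) = 1461/2.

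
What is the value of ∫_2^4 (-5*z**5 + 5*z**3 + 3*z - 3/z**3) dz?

By the power rule, an antiderivative is F(z) = -5*z**6/6 + 5*z**4/4 + 3*z**2/2 + 3/(2*z**2).
Then F(4) - F(2) = (-294647/96) - (-647/24) = -97353/32.

-97353/32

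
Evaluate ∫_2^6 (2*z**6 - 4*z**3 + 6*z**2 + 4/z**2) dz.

1660732/21

By the power rule, an antiderivative is F(z) = 2*z**7/7 - z**4 + 2*z**3 - 4/z.
Then F(6) - F(2) = (1661458/21) - (242/7) = 1660732/21.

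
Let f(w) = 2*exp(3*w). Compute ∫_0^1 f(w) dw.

An antiderivative is F(w) = 2*exp(3*w)/3.
Then F(1) - F(0) = (2*exp(3)/3) - (2/3) = -2/3 + 2*exp(3)/3.

-2/3 + 2*exp(3)/3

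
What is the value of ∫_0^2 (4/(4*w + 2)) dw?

log(5)

Let u = 4*w + 2, so du = 4 dw. When w = 0, u = 2; when w = 2, u = 10.
The integral becomes ∫ 1/u du from 2 to 10, with antiderivative log(u).
Back in w: F(w) = log(4*w + 2).
Then F(2) - F(0) = (log(10)) - (log(2)) = log(5).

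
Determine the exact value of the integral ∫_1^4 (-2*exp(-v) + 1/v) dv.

(-2*exp(3) + 2 + log(4**exp(4)))*exp(-4)

An antiderivative is F(v) = log(v) + 2*exp(-v).
Then F(4) - F(1) = ((2 + log(4**exp(4)))*exp(-4)) - (2*exp(-1)) = (-2*exp(3) + 2 + log(4**exp(4)))*exp(-4).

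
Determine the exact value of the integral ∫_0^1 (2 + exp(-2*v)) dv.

5/2 - exp(-2)/2

An antiderivative is F(v) = 2*v - exp(-2*v)/2.
Then F(1) - F(0) = (2 - exp(-2)/2) - (-1/2) = 5/2 - exp(-2)/2.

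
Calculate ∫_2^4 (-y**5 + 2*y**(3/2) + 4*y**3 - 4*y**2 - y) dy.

-7306/15 - 16*sqrt(2)/5

By the power rule, an antiderivative is F(y) = -y**6/6 + 4*y**(5/2)/5 + y**4 - 4*y**3/3 - y**2/2.
Then F(4) - F(2) = (-2472/5) - (-22/3 + 16*sqrt(2)/5) = -7306/15 - 16*sqrt(2)/5.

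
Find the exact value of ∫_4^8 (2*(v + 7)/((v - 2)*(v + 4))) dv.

log(18)

Factor the denominator: v**2 + 2*v - 8 = (v + 4)(v - 2).
Partial fractions: 2*(v + 7)/((v - 2)*(v + 4)) = -1/(v + 4) + 3/(v - 2).
An antiderivative is F(v) = 3*log(v - 2) - log(v + 4).
Then F(8) - F(4) = (log(18)) - (0) = log(18).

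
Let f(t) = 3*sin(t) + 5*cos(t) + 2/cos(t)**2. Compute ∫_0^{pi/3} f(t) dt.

An antiderivative is F(t) = 5*sin(t) - 3*cos(t) + 2*tan(t).
Then F(pi/3) - F(0) = (-3/2 + 9*sqrt(3)/2) - (-3) = 3/2 + 9*sqrt(3)/2.

3/2 + 9*sqrt(3)/2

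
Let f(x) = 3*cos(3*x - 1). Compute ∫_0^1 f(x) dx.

sin(1) + sin(2)

Let u = 3*x - 1, so du = 3 dx. When x = 0, u = -1; when x = 1, u = 2.
The integral becomes ∫ cos(u) du from -1 to 2, with antiderivative sin(u).
Back in x: F(x) = sin(3*x - 1).
Then F(1) - F(0) = (sin(2)) - (-sin(1)) = sin(1) + sin(2).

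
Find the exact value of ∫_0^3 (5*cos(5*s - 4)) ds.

sin(11) + sin(4)

Let u = 5*s - 4, so du = 5 ds. When s = 0, u = -4; when s = 3, u = 11.
The integral becomes ∫ cos(u) du from -4 to 11, with antiderivative sin(u).
Back in s: F(s) = sin(5*s - 4).
Then F(3) - F(0) = (sin(11)) - (-sin(4)) = sin(11) + sin(4).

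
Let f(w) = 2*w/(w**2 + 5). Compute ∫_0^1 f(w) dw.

log(6/5)

Let u = w**2 + 5, so du = 2*w dw. When w = 0, u = 5; when w = 1, u = 6.
The integral becomes ∫ 1/u du from 5 to 6, with antiderivative log(u).
Back in w: F(w) = log(w**2 + 5).
Then F(1) - F(0) = (log(6)) - (log(5)) = log(6/5).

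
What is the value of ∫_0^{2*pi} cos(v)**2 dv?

Use the identity cos^2(v) = (1 + cos(2*v))/2.
An antiderivative is F(v) = v/2 + sin(2*v)/4.
Then F(2*pi) - F(0) = (pi) - (0) = pi.

pi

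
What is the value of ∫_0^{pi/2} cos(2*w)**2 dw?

pi/4

Use the identity cos^2(2*w) = (1 + cos(4*w))/2.
An antiderivative is F(w) = w/2 + sin(4*w)/8.
Then F(pi/2) - F(0) = (pi/4) - (0) = pi/4.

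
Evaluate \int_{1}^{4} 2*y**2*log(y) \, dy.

-14 + 256*log(2)/3

Integrate by parts once (u = ln y, dv = 2*y**2 dy).
An antiderivative is F(y) = 2*y**3*(3*log(y) - 1)/9.
Then F(4) - F(1) = (-128/9 + 256*log(2)/3) - (-2/9) = -14 + 256*log(2)/3.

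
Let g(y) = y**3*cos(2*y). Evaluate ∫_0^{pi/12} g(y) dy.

Integrate by parts 3 times (u = y^3, dv = cos(2*y) dy).
An antiderivative is F(y) = y**3*sin(2*y)/2 + 3*y**2*cos(2*y)/4 - 3*y*sin(2*y)/4 - 3*cos(2*y)/8.
Then F(pi/12) - F(0) = (-3*sqrt(3)/16 - pi/32 + pi**3/6912 + sqrt(3)*pi**2/384) - (-3/8) = -3*sqrt(3)/16 - pi/32 + pi**3/6912 + sqrt(3)*pi**2/384 + 3/8.

-3*sqrt(3)/16 - pi/32 + pi**3/6912 + sqrt(3)*pi**2/384 + 3/8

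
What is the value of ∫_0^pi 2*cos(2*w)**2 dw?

pi

Use the identity cos^2(2*w) = (1 + cos(4*w))/2.
An antiderivative is F(w) = w + sin(4*w)/4.
Then F(pi) - F(0) = (pi) - (0) = pi.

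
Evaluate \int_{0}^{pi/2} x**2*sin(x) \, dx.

-2 + pi

Integrate by parts twice (u = x^2, dv = sin(x) dx).
An antiderivative is F(x) = -x**2*cos(x) + 2*x*sin(x) + 2*cos(x).
Then F(pi/2) - F(0) = (pi) - (2) = -2 + pi.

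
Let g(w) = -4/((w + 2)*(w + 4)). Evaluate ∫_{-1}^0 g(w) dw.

Factor the denominator: w**2 + 6*w + 8 = (w + 4)(w + 2).
Partial fractions: -4/((w + 2)*(w + 4)) = 2/(w + 4) - 2/(w + 2).
An antiderivative is F(w) = -2*log(w + 2) + 2*log(w + 4).
Then F(0) - F(-1) = (log(4)) - (log(9)) = log(4/9).

log(4/9)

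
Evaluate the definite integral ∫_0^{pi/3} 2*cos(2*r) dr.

sqrt(3)/2

An antiderivative is F(r) = sin(2*r).
Then F(pi/3) - F(0) = (sqrt(3)/2) - (0) = sqrt(3)/2.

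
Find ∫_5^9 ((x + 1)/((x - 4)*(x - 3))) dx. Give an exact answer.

-4*log(3) + 5*log(5)

Factor the denominator: x**2 - 7*x + 12 = (x - 3)(x - 4).
Partial fractions: (x + 1)/((x - 4)*(x - 3)) = -4/(x - 3) + 5/(x - 4).
An antiderivative is F(x) = 5*log(x - 4) - 4*log(x - 3).
Then F(9) - F(5) = (-4*log(3) - 4*log(2) + 5*log(5)) - (-log(16)) = -4*log(3) + 5*log(5).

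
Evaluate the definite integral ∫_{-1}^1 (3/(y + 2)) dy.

An antiderivative is F(y) = 3*log(y + 2).
Then F(1) - F(-1) = (log(27)) - (0) = log(27).

log(27)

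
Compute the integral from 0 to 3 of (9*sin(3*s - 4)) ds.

Let u = 3*s - 4, so du = 3 ds. When s = 0, u = -4; when s = 3, u = 5.
The integral becomes 3·∫ sin(u) du from -4 to 5, with antiderivative -3*cos(u).
Back in s: F(s) = -3*cos(3*s - 4).
Then F(3) - F(0) = (-3*cos(5)) - (-3*cos(4)) = 3*cos(4) - 3*cos(5).

3*cos(4) - 3*cos(5)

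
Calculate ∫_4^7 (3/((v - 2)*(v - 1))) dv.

-6*log(2) + 3*log(5)

Factor the denominator: v**2 - 3*v + 2 = (v - 1)(v - 2).
Partial fractions: 3/((v - 2)*(v - 1)) = -3/(v - 1) + 3/(v - 2).
An antiderivative is F(v) = 3*log(v - 2) - 3*log(v - 1).
Then F(7) - F(4) = (-3*log(3) - 3*log(2) + 3*log(5)) - (log(8/27)) = -6*log(2) + 3*log(5).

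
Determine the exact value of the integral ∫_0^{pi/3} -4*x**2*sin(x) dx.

-4*sqrt(3)*pi/3 + 2*pi**2/9 + 4

Integrate by parts twice (u = x^2, dv = -4*sin(x) dx).
An antiderivative is F(x) = 4*x**2*cos(x) - 8*x*sin(x) - 8*cos(x).
Then F(pi/3) - F(0) = (-4*sqrt(3)*pi/3 - 4 + 2*pi**2/9) - (-8) = -4*sqrt(3)*pi/3 + 2*pi**2/9 + 4.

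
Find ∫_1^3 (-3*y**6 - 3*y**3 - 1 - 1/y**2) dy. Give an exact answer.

-20990/21

By the power rule, an antiderivative is F(y) = -3*y**7/7 - 3*y**4/4 - y + 1/y.
Then F(3) - F(1) = (-84059/84) - (-33/28) = -20990/21.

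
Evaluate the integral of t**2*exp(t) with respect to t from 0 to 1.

Integrate by parts twice (u = t^2, dv = exp(t) dt).
An antiderivative is F(t) = (t**2 - 2*t + 2)*exp(t).
Then F(1) - F(0) = (E) - (2) = -2 + E.

-2 + E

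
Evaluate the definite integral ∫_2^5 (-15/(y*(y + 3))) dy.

-10*log(5) + 20*log(2)

Factor the denominator: y**2 + 3*y = (y + 3)y.
Partial fractions: -15/(y*(y + 3)) = 5/(y + 3) - 5/y.
An antiderivative is F(y) = -5*log(y) + 5*log(y + 3).
Then F(5) - F(2) = (-5*log(5) + 15*log(2)) - (-5*log(2) + 5*log(5)) = -10*log(5) + 20*log(2).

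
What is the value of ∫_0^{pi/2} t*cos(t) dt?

-1 + pi/2

Integrate by parts once (u = t, dv = cos(t) dt).
An antiderivative is F(t) = t*sin(t) + cos(t).
Then F(pi/2) - F(0) = (pi/2) - (1) = -1 + pi/2.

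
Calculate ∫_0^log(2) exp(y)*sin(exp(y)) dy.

Let u = exp(y), so du = exp(y) dy. When y = 0, u = 1; when y = log(2), u = 2.
The integral becomes ∫ sin(u) du from 1 to 2, with antiderivative -cos(u).
Back in y: F(y) = -cos(exp(y)).
Then F(log(2)) - F(0) = (-cos(2)) - (-cos(1)) = -cos(2) + cos(1).

-cos(2) + cos(1)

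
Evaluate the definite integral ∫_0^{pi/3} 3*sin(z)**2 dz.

-3*sqrt(3)/8 + pi/2

Use the identity sin^2(z) = (1 - cos(2*z))/2.
An antiderivative is F(z) = 3*z/2 - 3*sin(2*z)/4.
Then F(pi/3) - F(0) = (-3*sqrt(3)/8 + pi/2) - (0) = -3*sqrt(3)/8 + pi/2.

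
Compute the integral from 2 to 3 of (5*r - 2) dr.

By the power rule, an antiderivative is F(r) = 5*r**2/2 - 2*r.
Then F(3) - F(2) = (33/2) - (6) = 21/2.

21/2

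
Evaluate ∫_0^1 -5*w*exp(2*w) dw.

Integrate by parts once (u = w, dv = -5*exp(2*w) dw).
An antiderivative is F(w) = (-10*w + 5)*exp(2*w)/4.
Then F(1) - F(0) = (-5*exp(2)/4) - (5/4) = -5*exp(2)/4 - 5/4.

-5*exp(2)/4 - 5/4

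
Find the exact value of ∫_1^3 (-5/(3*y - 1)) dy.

-10*log(2)/3

An antiderivative is F(y) = -5*log(3*y - 1)/3.
Then F(3) - F(1) = (-log(32)) - (-5*log(2)/3) = -10*log(2)/3.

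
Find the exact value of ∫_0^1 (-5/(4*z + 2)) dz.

An antiderivative is F(z) = -5*log(4*z + 2)/4.
Then F(1) - F(0) = (-5*log(6)/4) - (-5*log(2)/4) = -5*log(3)/4.

-5*log(3)/4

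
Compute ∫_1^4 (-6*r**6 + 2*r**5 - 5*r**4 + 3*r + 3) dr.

By the power rule, an antiderivative is F(r) = -6*r**7/7 + r**6/3 - r**5 + 3*r**2/2 + 3*r.
Then F(4) - F(1) = (-286988/21) - (125/42) = -191367/14.

-191367/14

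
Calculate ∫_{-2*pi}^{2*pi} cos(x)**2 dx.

2*pi

Use the identity cos^2(x) = (1 + cos(2*x))/2.
An antiderivative is F(x) = x/2 + sin(2*x)/4.
Then F(2*pi) - F(-2*pi) = (pi) - (-pi) = 2*pi.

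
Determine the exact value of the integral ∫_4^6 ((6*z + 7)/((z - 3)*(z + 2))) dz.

2*log(2) + 4*log(3)

Factor the denominator: z**2 - z - 6 = (z + 2)(z - 3).
Partial fractions: (6*z + 7)/((z - 3)*(z + 2)) = 1/(z + 2) + 5/(z - 3).
An antiderivative is F(z) = 5*log(z - 3) + log(z + 2).
Then F(6) - F(4) = (3*log(2) + 5*log(3)) - (log(6)) = 2*log(2) + 4*log(3).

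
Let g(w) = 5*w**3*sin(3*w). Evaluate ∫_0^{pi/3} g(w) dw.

Integrate by parts 3 times (u = w^3, dv = 5*sin(3*w) dw).
An antiderivative is F(w) = -5*w**3*cos(3*w)/3 + 5*w**2*sin(3*w)/3 + 10*w*cos(3*w)/9 - 10*sin(3*w)/27.
Then F(pi/3) - F(0) = (5*pi*(-6 + pi**2)/81) - (0) = 5*pi*(-6 + pi**2)/81.

5*pi*(-6 + pi**2)/81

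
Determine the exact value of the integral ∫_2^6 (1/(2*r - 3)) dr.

An antiderivative is F(r) = log(2*r - 3)/2.
Then F(6) - F(2) = (log(3)) - (0) = log(3).

log(3)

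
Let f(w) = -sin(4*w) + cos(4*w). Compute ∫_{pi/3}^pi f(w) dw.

sqrt(3)/8 + 3/8

An antiderivative is F(w) = sin(4*w)/4 + cos(4*w)/4.
Then F(pi) - F(pi/3) = (1/4) - (-sqrt(3)/8 - 1/8) = sqrt(3)/8 + 3/8.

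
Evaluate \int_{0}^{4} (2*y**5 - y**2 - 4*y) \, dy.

By the power rule, an antiderivative is F(y) = y**6/3 - y**3/3 - 2*y**2.
Then F(4) - F(0) = (1312) - (0) = 1312.

1312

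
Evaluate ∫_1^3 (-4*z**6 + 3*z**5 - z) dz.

By the power rule, an antiderivative is F(z) = -4*z**7/7 + z**6/2 - z**2/2.
Then F(3) - F(1) = (-6228/7) - (-4/7) = -6224/7.

-6224/7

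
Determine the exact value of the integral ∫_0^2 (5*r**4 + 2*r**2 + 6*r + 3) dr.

By the power rule, an antiderivative is F(r) = r**5 + 2*r**3/3 + 3*r**2 + 3*r.
Then F(2) - F(0) = (166/3) - (0) = 166/3.

166/3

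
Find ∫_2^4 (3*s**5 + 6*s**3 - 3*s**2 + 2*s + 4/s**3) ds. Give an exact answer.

18659/8

By the power rule, an antiderivative is F(s) = s**6/2 + 3*s**4/2 - s**3 + s**2 - 2/s**2.
Then F(4) - F(2) = (19071/8) - (103/2) = 18659/8.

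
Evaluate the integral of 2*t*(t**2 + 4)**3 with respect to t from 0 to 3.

Let u = t**2 + 4, so du = 2*t dt. When t = 0, u = 4; when t = 3, u = 13.
The integral becomes ∫ u**3 du from 4 to 13, with antiderivative u**4/4.
Back in t: F(t) = (t**2 + 4)**4/4.
Then F(3) - F(0) = (28561/4) - (64) = 28305/4.

28305/4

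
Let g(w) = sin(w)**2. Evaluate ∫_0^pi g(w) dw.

Use the identity sin^2(w) = (1 - cos(2*w))/2.
An antiderivative is F(w) = w/2 - sin(2*w)/4.
Then F(pi) - F(0) = (pi/2) - (0) = pi/2.

pi/2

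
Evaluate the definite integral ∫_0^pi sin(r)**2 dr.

pi/2

Use the identity sin^2(r) = (1 - cos(2*r))/2.
An antiderivative is F(r) = r/2 - sin(2*r)/4.
Then F(pi) - F(0) = (pi/2) - (0) = pi/2.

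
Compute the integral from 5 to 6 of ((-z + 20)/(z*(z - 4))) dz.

-5*log(3) - log(2) + 5*log(5)

Factor the denominator: z**2 - 4*z = z(z - 4).
Partial fractions: (-z + 20)/(z*(z - 4)) = -5/z + 4/(z - 4).
An antiderivative is F(z) = -5*log(z) + 4*log(z - 4).
Then F(6) - F(5) = (-5*log(3) - log(2)) - (-5*log(5)) = -5*log(3) - log(2) + 5*log(5).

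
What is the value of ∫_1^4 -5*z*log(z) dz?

Integrate by parts once (u = ln z, dv = -5*z dz).
An antiderivative is F(z) = -5*z**2*(2*log(z) - 1)/4.
Then F(4) - F(1) = (20 - 80*log(2)) - (5/4) = 75/4 - 80*log(2).

75/4 - 80*log(2)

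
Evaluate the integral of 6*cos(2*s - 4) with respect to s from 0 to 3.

3*sin(4) + 3*sin(2)

Let u = 2*s - 4, so du = 2 ds. When s = 0, u = -4; when s = 3, u = 2.
The integral becomes 3·∫ cos(u) du from -4 to 2, with antiderivative 3*sin(u).
Back in s: F(s) = 3*sin(2*s - 4).
Then F(3) - F(0) = (3*sin(2)) - (-3*sin(4)) = 3*sin(4) + 3*sin(2).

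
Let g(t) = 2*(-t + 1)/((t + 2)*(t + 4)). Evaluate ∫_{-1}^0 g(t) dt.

-7*log(2) + 5*log(3)

Factor the denominator: t**2 + 6*t + 8 = (t + 4)(t + 2).
Partial fractions: 2*(-t + 1)/((t + 2)*(t + 4)) = -5/(t + 4) + 3/(t + 2).
An antiderivative is F(t) = 3*log(t + 2) - 5*log(t + 4).
Then F(0) - F(-1) = (-7*log(2)) - (-5*log(3)) = -7*log(2) + 5*log(3).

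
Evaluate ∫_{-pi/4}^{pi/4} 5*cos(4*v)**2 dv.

5*pi/4

Use the identity cos^2(4*v) = (1 + cos(8*v))/2.
An antiderivative is F(v) = 5*v/2 + 5*sin(8*v)/16.
Then F(pi/4) - F(-pi/4) = (5*pi/8) - (-5*pi/8) = 5*pi/4.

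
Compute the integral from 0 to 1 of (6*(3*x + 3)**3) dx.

1215/2

Let u = 3*x + 3, so du = 3 dx. When x = 0, u = 3; when x = 1, u = 6.
The integral becomes 2·∫ u**3 du from 3 to 6, with antiderivative u**4/2.
Back in x: F(x) = (3*x + 3)**4/2.
Then F(1) - F(0) = (648) - (81/2) = 1215/2.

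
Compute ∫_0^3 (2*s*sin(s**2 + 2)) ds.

Let u = s**2 + 2, so du = 2*s ds. When s = 0, u = 2; when s = 3, u = 11.
The integral becomes ∫ sin(u) du from 2 to 11, with antiderivative -cos(u).
Back in s: F(s) = -cos(s**2 + 2).
Then F(3) - F(0) = (-cos(11)) - (-cos(2)) = cos(2) - cos(11).

cos(2) - cos(11)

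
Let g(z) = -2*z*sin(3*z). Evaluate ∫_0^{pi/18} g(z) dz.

Integrate by parts once (u = z, dv = -2*sin(3*z) dz).
An antiderivative is F(z) = 2*z*cos(3*z)/3 - 2*sin(3*z)/9.
Then F(pi/18) - F(0) = (-1/9 + sqrt(3)*pi/54) - (0) = -1/9 + sqrt(3)*pi/54.

-1/9 + sqrt(3)*pi/54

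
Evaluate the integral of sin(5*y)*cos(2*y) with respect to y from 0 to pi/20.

-5*sqrt(sqrt(5) + 5)/84 - sqrt(10)/84 + sqrt(2)/84 + 5/21

Use the identity sin(5*y)cos(2*y) = [sin(7*y) + sin(3*y)]/2.
An antiderivative is F(y) = -cos(3*y)/6 - cos(7*y)/14.
Then F(pi/20) - F(0) = (-5*sqrt(sqrt(5) + 5)/84 - sqrt(10)/84 + sqrt(2)/84) - (-5/21) = -5*sqrt(sqrt(5) + 5)/84 - sqrt(10)/84 + sqrt(2)/84 + 5/21.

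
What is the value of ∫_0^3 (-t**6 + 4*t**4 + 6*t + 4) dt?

By the power rule, an antiderivative is F(t) = -t**7/7 + 4*t**5/5 + 3*t**2 + 4*t.
Then F(3) - F(0) = (-2766/35) - (0) = -2766/35.

-2766/35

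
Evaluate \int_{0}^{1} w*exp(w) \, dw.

Integrate by parts once (u = w, dv = exp(w) dw).
An antiderivative is F(w) = (w - 1)*exp(w).
Then F(1) - F(0) = (0) - (-1) = 1.

1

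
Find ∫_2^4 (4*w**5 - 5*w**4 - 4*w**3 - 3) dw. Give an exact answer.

1450

By the power rule, an antiderivative is F(w) = 2*w**6/3 - w**5 - w**4 - 3*w.
Then F(4) - F(2) = (4316/3) - (-34/3) = 1450.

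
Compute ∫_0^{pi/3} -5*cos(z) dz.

-5*sqrt(3)/2

An antiderivative is F(z) = -5*sin(z).
Then F(pi/3) - F(0) = (-5*sqrt(3)/2) - (0) = -5*sqrt(3)/2.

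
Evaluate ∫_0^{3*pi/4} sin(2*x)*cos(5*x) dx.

Use the identity sin(2*x)cos(5*x) = [sin(7*x) + sin(-3*x)]/2.
An antiderivative is F(x) = cos(3*x)/6 - cos(7*x)/14.
Then F(3*pi/4) - F(0) = (5*sqrt(2)/42) - (2/21) = -2/21 + 5*sqrt(2)/42.

-2/21 + 5*sqrt(2)/42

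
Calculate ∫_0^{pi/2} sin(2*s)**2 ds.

pi/4

Use the identity sin^2(2*s) = (1 - cos(4*s))/2.
An antiderivative is F(s) = s/2 - sin(4*s)/8.
Then F(pi/2) - F(0) = (pi/4) - (0) = pi/4.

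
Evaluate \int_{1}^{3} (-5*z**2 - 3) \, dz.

By the power rule, an antiderivative is F(z) = -5*z**3/3 - 3*z.
Then F(3) - F(1) = (-54) - (-14/3) = -148/3.

-148/3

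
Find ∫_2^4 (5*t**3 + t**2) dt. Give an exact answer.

By the power rule, an antiderivative is F(t) = 5*t**4/4 + t**3/3.
Then F(4) - F(2) = (1024/3) - (68/3) = 956/3.

956/3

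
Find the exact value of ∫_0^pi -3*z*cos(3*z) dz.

Integrate by parts once (u = z, dv = -3*cos(3*z) dz).
An antiderivative is F(z) = -z*sin(3*z) - cos(3*z)/3.
Then F(pi) - F(0) = (1/3) - (-1/3) = 2/3.

2/3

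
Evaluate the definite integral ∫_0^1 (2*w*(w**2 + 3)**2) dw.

Let u = w**2 + 3, so du = 2*w dw. When w = 0, u = 3; when w = 1, u = 4.
The integral becomes ∫ u**2 du from 3 to 4, with antiderivative u**3/3.
Back in w: F(w) = (w**2 + 3)**3/3.
Then F(1) - F(0) = (64/3) - (9) = 37/3.

37/3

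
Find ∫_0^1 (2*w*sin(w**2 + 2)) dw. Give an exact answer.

Let u = w**2 + 2, so du = 2*w dw. When w = 0, u = 2; when w = 1, u = 3.
The integral becomes ∫ sin(u) du from 2 to 3, with antiderivative -cos(u).
Back in w: F(w) = -cos(w**2 + 2).
Then F(1) - F(0) = (-cos(3)) - (-cos(2)) = cos(2) - cos(3).

cos(2) - cos(3)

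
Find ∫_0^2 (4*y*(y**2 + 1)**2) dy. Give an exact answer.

248/3

Let u = y**2 + 1, so du = 2*y dy. When y = 0, u = 1; when y = 2, u = 5.
The integral becomes 2·∫ u**2 du from 1 to 5, with antiderivative 2*u**3/3.
Back in y: F(y) = 2*(y**2 + 1)**3/3.
Then F(2) - F(0) = (250/3) - (2/3) = 248/3.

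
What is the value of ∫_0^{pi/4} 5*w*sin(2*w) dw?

Integrate by parts once (u = w, dv = 5*sin(2*w) dw).
An antiderivative is F(w) = -5*w*cos(2*w)/2 + 5*sin(2*w)/4.
Then F(pi/4) - F(0) = (5/4) - (0) = 5/4.

5/4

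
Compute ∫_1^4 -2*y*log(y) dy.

Integrate by parts once (u = ln y, dv = -2*y dy).
An antiderivative is F(y) = -y**2*(2*log(y) - 1)/2.
Then F(4) - F(1) = (8 - 32*log(2)) - (1/2) = 15/2 - 32*log(2).

15/2 - 32*log(2)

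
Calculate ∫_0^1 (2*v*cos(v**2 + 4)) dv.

Let u = v**2 + 4, so du = 2*v dv. When v = 0, u = 4; when v = 1, u = 5.
The integral becomes ∫ cos(u) du from 4 to 5, with antiderivative sin(u).
Back in v: F(v) = sin(v**2 + 4).
Then F(1) - F(0) = (sin(5)) - (sin(4)) = sin(5) - sin(4).

sin(5) - sin(4)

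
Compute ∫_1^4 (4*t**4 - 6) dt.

4002/5

By the power rule, an antiderivative is F(t) = 4*t**5/5 - 6*t.
Then F(4) - F(1) = (3976/5) - (-26/5) = 4002/5.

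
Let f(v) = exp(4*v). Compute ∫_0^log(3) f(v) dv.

20

Let u = exp(v), so du = exp(v) dv. When v = 0, u = 1; when v = log(3), u = 3.
The integral becomes ∫ u**3 du from 1 to 3, with antiderivative u**4/4.
Back in v: F(v) = exp(4*v)/4.
Then F(log(3)) - F(0) = (81/4) - (1/4) = 20.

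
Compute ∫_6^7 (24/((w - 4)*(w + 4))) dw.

-3*log(11) + 3*log(3) + 3*log(5)

Factor the denominator: w**2 - 16 = (w + 4)(w - 4).
Partial fractions: 24/((w - 4)*(w + 4)) = -3/(w + 4) + 3/(w - 4).
An antiderivative is F(w) = 3*log(w - 4) - 3*log(w + 4).
Then F(7) - F(6) = (-3*log(11) + 3*log(3)) - (-3*log(5)) = -3*log(11) + 3*log(3) + 3*log(5).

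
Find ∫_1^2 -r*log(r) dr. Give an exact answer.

Integrate by parts once (u = ln r, dv = -r dr).
An antiderivative is F(r) = -r**2*(2*log(r) - 1)/4.
Then F(2) - F(1) = (1 - log(4)) - (1/4) = 3/4 - log(4).

3/4 - log(4)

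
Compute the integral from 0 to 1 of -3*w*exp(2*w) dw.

-3*exp(2)/4 - 3/4

Integrate by parts once (u = w, dv = -3*exp(2*w) dw).
An antiderivative is F(w) = (-6*w + 3)*exp(2*w)/4.
Then F(1) - F(0) = (-3*exp(2)/4) - (3/4) = -3*exp(2)/4 - 3/4.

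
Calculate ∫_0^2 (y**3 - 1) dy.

By the power rule, an antiderivative is F(y) = y**4/4 - y.
Then F(2) - F(0) = (2) - (0) = 2.

2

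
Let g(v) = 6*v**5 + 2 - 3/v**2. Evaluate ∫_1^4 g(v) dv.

By the power rule, an antiderivative is F(v) = v**6 + 2*v + 3/v.
Then F(4) - F(1) = (16419/4) - (6) = 16395/4.

16395/4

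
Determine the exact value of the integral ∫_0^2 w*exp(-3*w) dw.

Integrate by parts once (u = w, dv = exp(-3*w) dw).
An antiderivative is F(w) = (-3*w - 1)*exp(-3*w)/9.
Then F(2) - F(0) = (-7*exp(-6)/9) - (-1/9) = (-7 + exp(6))*exp(-6)/9.

(-7 + exp(6))*exp(-6)/9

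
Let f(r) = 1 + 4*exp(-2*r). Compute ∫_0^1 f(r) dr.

An antiderivative is F(r) = r - 2*exp(-2*r).
Then F(1) - F(0) = (1 - 2*exp(-2)) - (-2) = 3 - 2*exp(-2).

3 - 2*exp(-2)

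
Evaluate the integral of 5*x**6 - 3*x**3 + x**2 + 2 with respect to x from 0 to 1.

By the power rule, an antiderivative is F(x) = 5*x**7/7 - 3*x**4/4 + x**3/3 + 2*x.
Then F(1) - F(0) = (193/84) - (0) = 193/84.

193/84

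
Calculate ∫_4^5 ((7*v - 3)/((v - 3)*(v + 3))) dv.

-4*log(7) + 15*log(2)

Factor the denominator: v**2 - 9 = (v + 3)(v - 3).
Partial fractions: (7*v - 3)/((v - 3)*(v + 3)) = 4/(v + 3) + 3/(v - 3).
An antiderivative is F(v) = 3*log(v - 3) + 4*log(v + 3).
Then F(5) - F(4) = (15*log(2)) - (4*log(7)) = -4*log(7) + 15*log(2).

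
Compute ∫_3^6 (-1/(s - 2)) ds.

An antiderivative is F(s) = -log(s - 2).
Then F(6) - F(3) = (-log(4)) - (0) = -log(4).

-log(4)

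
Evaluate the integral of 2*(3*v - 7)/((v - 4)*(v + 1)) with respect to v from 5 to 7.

Factor the denominator: v**2 - 3*v - 4 = (v + 1)(v - 4).
Partial fractions: 2*(3*v - 7)/((v - 4)*(v + 1)) = 4/(v + 1) + 2/(v - 4).
An antiderivative is F(v) = 2*log(v - 4) + 4*log(v + 1).
Then F(7) - F(5) = (2*log(3) + 12*log(2)) - (4*log(2) + 4*log(3)) = -2*log(3) + 8*log(2).

-2*log(3) + 8*log(2)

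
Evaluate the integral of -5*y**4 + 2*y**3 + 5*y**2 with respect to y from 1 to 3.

-476/3

By the power rule, an antiderivative is F(y) = -y**5 + y**4/2 + 5*y**3/3.
Then F(3) - F(1) = (-315/2) - (7/6) = -476/3.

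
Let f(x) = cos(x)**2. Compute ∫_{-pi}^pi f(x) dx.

Use the identity cos^2(x) = (1 + cos(2*x))/2.
An antiderivative is F(x) = x/2 + sin(2*x)/4.
Then F(pi) - F(-pi) = (pi/2) - (-pi/2) = pi.

pi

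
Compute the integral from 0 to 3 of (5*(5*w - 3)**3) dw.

Let u = 5*w - 3, so du = 5 dw. When w = 0, u = -3; when w = 3, u = 12.
The integral becomes ∫ u**3 du from -3 to 12, with antiderivative u**4/4.
Back in w: F(w) = (5*w - 3)**4/4.
Then F(3) - F(0) = (5184) - (81/4) = 20655/4.

20655/4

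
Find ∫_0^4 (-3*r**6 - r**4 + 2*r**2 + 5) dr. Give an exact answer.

-752204/105

By the power rule, an antiderivative is F(r) = -3*r**7/7 - r**5/5 + 2*r**3/3 + 5*r.
Then F(4) - F(0) = (-752204/105) - (0) = -752204/105.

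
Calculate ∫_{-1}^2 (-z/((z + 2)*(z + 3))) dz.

-3*log(5) + 7*log(2)

Factor the denominator: z**2 + 5*z + 6 = (z + 3)(z + 2).
Partial fractions: -z/((z + 2)*(z + 3)) = -3/(z + 3) + 2/(z + 2).
An antiderivative is F(z) = 2*log(z + 2) - 3*log(z + 3).
Then F(2) - F(-1) = (-3*log(5) + 4*log(2)) - (-log(8)) = -3*log(5) + 7*log(2).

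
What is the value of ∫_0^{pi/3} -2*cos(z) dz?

An antiderivative is F(z) = -2*sin(z).
Then F(pi/3) - F(0) = (-sqrt(3)) - (0) = -sqrt(3).

-sqrt(3)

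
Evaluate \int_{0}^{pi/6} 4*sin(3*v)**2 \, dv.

Use the identity sin^2(3*v) = (1 - cos(6*v))/2.
An antiderivative is F(v) = 2*v - sin(6*v)/3.
Then F(pi/6) - F(0) = (pi/3) - (0) = pi/3.

pi/3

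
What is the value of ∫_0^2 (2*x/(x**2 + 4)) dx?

Let u = x**2 + 4, so du = 2*x dx. When x = 0, u = 4; when x = 2, u = 8.
The integral becomes ∫ 1/u du from 4 to 8, with antiderivative log(u).
Back in x: F(x) = log(x**2 + 4).
Then F(2) - F(0) = (log(8)) - (log(4)) = log(2).

log(2)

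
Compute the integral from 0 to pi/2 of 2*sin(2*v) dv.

An antiderivative is F(v) = -cos(2*v).
Then F(pi/2) - F(0) = (1) - (-1) = 2.

2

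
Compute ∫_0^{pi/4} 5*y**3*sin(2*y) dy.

-15/8 + 15*pi**2/64

Integrate by parts 3 times (u = y^3, dv = 5*sin(2*y) dy).
An antiderivative is F(y) = -5*y**3*cos(2*y)/2 + 15*y**2*sin(2*y)/4 + 15*y*cos(2*y)/4 - 15*sin(2*y)/8.
Then F(pi/4) - F(0) = (-15/8 + 15*pi**2/64) - (0) = -15/8 + 15*pi**2/64.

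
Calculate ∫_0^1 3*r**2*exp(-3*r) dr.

Integrate by parts twice (u = r^2, dv = 3*exp(-3*r) dr).
An antiderivative is F(r) = (-9*r**2 - 6*r - 2)*exp(-3*r)/9.
Then F(1) - F(0) = (-17*exp(-3)/9) - (-2/9) = 2/9 - 17*exp(-3)/9.

2/9 - 17*exp(-3)/9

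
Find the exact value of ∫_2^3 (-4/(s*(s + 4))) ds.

log(7/9)

Factor the denominator: s**2 + 4*s = (s + 4)s.
Partial fractions: -4/(s*(s + 4)) = 1/(s + 4) - 1/s.
An antiderivative is F(s) = -log(s) + log(s + 4).
Then F(3) - F(2) = (log(7/3)) - (log(3)) = log(7/9).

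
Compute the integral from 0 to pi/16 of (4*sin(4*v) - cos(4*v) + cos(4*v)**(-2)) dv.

An antiderivative is F(v) = -sin(4*v)/4 - cos(4*v) + tan(4*v)/4.
Then F(pi/16) - F(0) = (1/4 - 5*sqrt(2)/8) - (-1) = 5/4 - 5*sqrt(2)/8.

5/4 - 5*sqrt(2)/8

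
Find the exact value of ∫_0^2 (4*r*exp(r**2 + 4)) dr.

-2*(1 - exp(4))*exp(4)

Let u = r**2 + 4, so du = 2*r dr. When r = 0, u = 4; when r = 2, u = 8.
The integral becomes 2·∫ exp(u) du from 4 to 8, with antiderivative 2*exp(u).
Back in r: F(r) = 2*exp(r**2 + 4).
Then F(2) - F(0) = (2*exp(8)) - (2*exp(4)) = -2*(1 - exp(4))*exp(4).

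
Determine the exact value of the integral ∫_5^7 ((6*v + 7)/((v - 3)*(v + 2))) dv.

-log(7) + 2*log(3) + 5*log(2)

Factor the denominator: v**2 - v - 6 = (v + 2)(v - 3).
Partial fractions: (6*v + 7)/((v - 3)*(v + 2)) = 1/(v + 2) + 5/(v - 3).
An antiderivative is F(v) = 5*log(v - 3) + log(v + 2).
Then F(7) - F(5) = (2*log(3) + 10*log(2)) - (log(7) + 5*log(2)) = -log(7) + 2*log(3) + 5*log(2).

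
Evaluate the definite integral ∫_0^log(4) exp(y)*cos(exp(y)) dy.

Let u = exp(y), so du = exp(y) dy. When y = 0, u = 1; when y = log(4), u = 4.
The integral becomes ∫ cos(u) du from 1 to 4, with antiderivative sin(u).
Back in y: F(y) = sin(exp(y)).
Then F(log(4)) - F(0) = (sin(4)) - (sin(1)) = -sin(1) + sin(4).

-sin(1) + sin(4)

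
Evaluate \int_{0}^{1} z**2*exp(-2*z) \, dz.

(-5 + exp(2))*exp(-2)/4

Integrate by parts twice (u = z^2, dv = exp(-2*z) dz).
An antiderivative is F(z) = (-2*z**2 - 2*z - 1)*exp(-2*z)/4.
Then F(1) - F(0) = (-5*exp(-2)/4) - (-1/4) = (-5 + exp(2))*exp(-2)/4.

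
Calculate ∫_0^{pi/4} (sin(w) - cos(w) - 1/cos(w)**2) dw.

An antiderivative is F(w) = -sin(w) - cos(w) - tan(w).
Then F(pi/4) - F(0) = (-sqrt(2) - 1) - (-1) = -sqrt(2).

-sqrt(2)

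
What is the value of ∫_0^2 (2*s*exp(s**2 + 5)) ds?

Let u = s**2 + 5, so du = 2*s ds. When s = 0, u = 5; when s = 2, u = 9.
The integral becomes ∫ exp(u) du from 5 to 9, with antiderivative exp(u).
Back in s: F(s) = exp(s**2 + 5).
Then F(2) - F(0) = (exp(9)) - (exp(5)) = -exp(5) + exp(9).

-exp(5) + exp(9)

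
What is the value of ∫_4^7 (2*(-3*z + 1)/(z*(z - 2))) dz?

Factor the denominator: z**2 - 2*z = z(z - 2).
Partial fractions: 2*(-3*z + 1)/(z*(z - 2)) = -1/z - 5/(z - 2).
An antiderivative is F(z) = -log(z) - 5*log(z - 2).
Then F(7) - F(4) = (-5*log(5) - log(7)) - (-7*log(2)) = -5*log(5) - log(7) + 7*log(2).

-5*log(5) - log(7) + 7*log(2)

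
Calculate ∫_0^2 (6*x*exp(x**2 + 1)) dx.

-3*exp(1)*(1 - exp(4))

Let u = x**2 + 1, so du = 2*x dx. When x = 0, u = 1; when x = 2, u = 5.
The integral becomes 3·∫ exp(u) du from 1 to 5, with antiderivative 3*exp(u).
Back in x: F(x) = 3*exp(x**2 + 1).
Then F(2) - F(0) = (3*exp(5)) - (3*exp(1)) = -3*exp(1)*(1 - exp(4)).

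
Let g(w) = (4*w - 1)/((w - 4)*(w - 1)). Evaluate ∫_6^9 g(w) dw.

Factor the denominator: w**2 - 5*w + 4 = (w - 1)(w - 4).
Partial fractions: (4*w - 1)/((w - 4)*(w - 1)) = -1/(w - 1) + 5/(w - 4).
An antiderivative is F(w) = 5*log(w - 4) - log(w - 1).
Then F(9) - F(6) = (-3*log(2) + 5*log(5)) - (log(32/5)) = -8*log(2) + 6*log(5).

-8*log(2) + 6*log(5)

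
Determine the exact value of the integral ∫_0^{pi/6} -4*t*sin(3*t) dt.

Integrate by parts once (u = t, dv = -4*sin(3*t) dt).
An antiderivative is F(t) = 4*t*cos(3*t)/3 - 4*sin(3*t)/9.
Then F(pi/6) - F(0) = (-4/9) - (0) = -4/9.

-4/9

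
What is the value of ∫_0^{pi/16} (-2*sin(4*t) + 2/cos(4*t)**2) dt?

sqrt(2)/4

An antiderivative is F(t) = cos(4*t)/2 + tan(4*t)/2.
Then F(pi/16) - F(0) = (sqrt(2)/4 + 1/2) - (1/2) = sqrt(2)/4.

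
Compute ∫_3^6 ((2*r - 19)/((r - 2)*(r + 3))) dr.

-11*log(2) + 5*log(3)

Factor the denominator: r**2 + r - 6 = (r + 3)(r - 2).
Partial fractions: (2*r - 19)/((r - 2)*(r + 3)) = 5/(r + 3) - 3/(r - 2).
An antiderivative is F(r) = -3*log(r - 2) + 5*log(r + 3).
Then F(6) - F(3) = (-6*log(2) + 10*log(3)) - (5*log(2) + 5*log(3)) = -11*log(2) + 5*log(3).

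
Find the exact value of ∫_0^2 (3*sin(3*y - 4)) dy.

cos(4) - cos(2)

Let u = 3*y - 4, so du = 3 dy. When y = 0, u = -4; when y = 2, u = 2.
The integral becomes ∫ sin(u) du from -4 to 2, with antiderivative -cos(u).
Back in y: F(y) = -cos(3*y - 4).
Then F(2) - F(0) = (-cos(2)) - (-cos(4)) = cos(4) - cos(2).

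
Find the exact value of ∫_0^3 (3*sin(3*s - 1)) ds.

-cos(8) + cos(1)

Let u = 3*s - 1, so du = 3 ds. When s = 0, u = -1; when s = 3, u = 8.
The integral becomes ∫ sin(u) du from -1 to 8, with antiderivative -cos(u).
Back in s: F(s) = -cos(3*s - 1).
Then F(3) - F(0) = (-cos(8)) - (-cos(1)) = -cos(8) + cos(1).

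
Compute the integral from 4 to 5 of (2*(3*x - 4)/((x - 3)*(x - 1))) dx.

-log(3) + 7*log(2)

Factor the denominator: x**2 - 4*x + 3 = (x - 1)(x - 3).
Partial fractions: 2*(3*x - 4)/((x - 3)*(x - 1)) = 1/(x - 1) + 5/(x - 3).
An antiderivative is F(x) = 5*log(x - 3) + log(x - 1).
Then F(5) - F(4) = (7*log(2)) - (log(3)) = -log(3) + 7*log(2).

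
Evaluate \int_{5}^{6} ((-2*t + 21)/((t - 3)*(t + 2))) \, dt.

-18*log(2) + 3*log(3) + 5*log(7)

Factor the denominator: t**2 - t - 6 = (t + 2)(t - 3).
Partial fractions: (-2*t + 21)/((t - 3)*(t + 2)) = -5/(t + 2) + 3/(t - 3).
An antiderivative is F(t) = 3*log(t - 3) - 5*log(t + 2).
Then F(6) - F(5) = (-15*log(2) + 3*log(3)) - (-5*log(7) + 3*log(2)) = -18*log(2) + 3*log(3) + 5*log(7).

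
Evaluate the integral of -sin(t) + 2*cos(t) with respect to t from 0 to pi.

An antiderivative is F(t) = 2*sin(t) + cos(t).
Then F(pi) - F(0) = (-1) - (1) = -2.

-2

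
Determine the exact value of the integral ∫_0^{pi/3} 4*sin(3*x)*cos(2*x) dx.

Use the identity sin(3*x)cos(2*x) = [sin(5*x) + sin(x)]/2.
An antiderivative is F(x) = -2*cos(x) - 2*cos(5*x)/5.
Then F(pi/3) - F(0) = (-6/5) - (-12/5) = 6/5.

6/5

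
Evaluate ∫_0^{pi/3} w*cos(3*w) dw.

-2/9

Integrate by parts once (u = w, dv = cos(3*w) dw).
An antiderivative is F(w) = w*sin(3*w)/3 + cos(3*w)/9.
Then F(pi/3) - F(0) = (-1/9) - (1/9) = -2/9.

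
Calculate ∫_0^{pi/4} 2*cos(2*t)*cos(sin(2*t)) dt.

sin(1)

Let u = sin(2*t), so du = 2*cos(2*t) dt. When t = 0, u = 0; when t = pi/4, u = 1.
The integral becomes ∫ cos(u) du from 0 to 1, with antiderivative sin(u).
Back in t: F(t) = sin(sin(2*t)).
Then F(pi/4) - F(0) = (sin(1)) - (0) = sin(1).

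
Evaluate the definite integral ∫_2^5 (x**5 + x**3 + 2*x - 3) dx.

11031/4

By the power rule, an antiderivative is F(x) = x**6/6 + x**4/4 + x**2 - 3*x.
Then F(5) - F(2) = (33245/12) - (38/3) = 11031/4.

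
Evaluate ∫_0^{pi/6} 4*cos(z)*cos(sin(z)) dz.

4*sin(1/2)

Let u = sin(z), so du = cos(z) dz. When z = 0, u = 0; when z = pi/6, u = 1/2.
The integral becomes 4·∫ cos(u) du from 0 to 1/2, with antiderivative 4*sin(u).
Back in z: F(z) = 4*sin(sin(z)).
Then F(pi/6) - F(0) = (4*sin(1/2)) - (0) = 4*sin(1/2).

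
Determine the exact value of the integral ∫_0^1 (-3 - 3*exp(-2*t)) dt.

-9/2 + 3*exp(-2)/2

An antiderivative is F(t) = -3*t + 3*exp(-2*t)/2.
Then F(1) - F(0) = (-3 + 3*exp(-2)/2) - (3/2) = -9/2 + 3*exp(-2)/2.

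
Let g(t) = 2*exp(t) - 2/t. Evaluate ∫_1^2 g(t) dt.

-2*exp(1) - 2*log(2) + 2*exp(2)

An antiderivative is F(t) = 2*exp(t) - 2*log(t).
Then F(2) - F(1) = (-2*log(2) + 2*exp(2)) - (2*exp(1)) = -2*exp(1) - 2*log(2) + 2*exp(2).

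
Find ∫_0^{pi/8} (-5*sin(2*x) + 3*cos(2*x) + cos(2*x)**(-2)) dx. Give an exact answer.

-2 + 2*sqrt(2)

An antiderivative is F(x) = 3*sin(2*x)/2 + 5*cos(2*x)/2 + tan(2*x)/2.
Then F(pi/8) - F(0) = (1/2 + 2*sqrt(2)) - (5/2) = -2 + 2*sqrt(2).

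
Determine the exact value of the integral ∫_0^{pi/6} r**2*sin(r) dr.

-2 - sqrt(3)*pi**2/72 + pi/6 + sqrt(3)

Integrate by parts twice (u = r^2, dv = sin(r) dr).
An antiderivative is F(r) = -r**2*cos(r) + 2*r*sin(r) + 2*cos(r).
Then F(pi/6) - F(0) = (-sqrt(3)*pi**2/72 + pi/6 + sqrt(3)) - (2) = -2 - sqrt(3)*pi**2/72 + pi/6 + sqrt(3).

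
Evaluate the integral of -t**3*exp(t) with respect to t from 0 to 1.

Integrate by parts 3 times (u = t^3, dv = -exp(t) dt).
An antiderivative is F(t) = (-t**3 + 3*t**2 - 6*t + 6)*exp(t).
Then F(1) - F(0) = (2*E) - (6) = -6 + 2*E.

-6 + 2*E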